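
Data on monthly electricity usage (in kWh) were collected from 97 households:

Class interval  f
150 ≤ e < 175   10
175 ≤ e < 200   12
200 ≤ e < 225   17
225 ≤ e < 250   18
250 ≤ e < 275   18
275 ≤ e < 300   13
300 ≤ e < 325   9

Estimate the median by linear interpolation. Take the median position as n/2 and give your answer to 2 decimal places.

Cumulative frequencies: 10, 22, 39, 57, 75, 88, 97
n = 97; position = n/2 = 48.5.
This falls in the class 225 ≤ e < 250: L = 225, F = 39, f = 18, h = 25.
Median ≈ 225 + ((48.5 − 39) / 18) × 25 = 238.1944

238.19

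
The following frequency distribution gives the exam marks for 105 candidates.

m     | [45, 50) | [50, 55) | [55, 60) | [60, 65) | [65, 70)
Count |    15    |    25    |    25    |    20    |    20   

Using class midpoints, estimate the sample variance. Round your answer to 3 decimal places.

44.414

Midpoints: 47.5, 52.5, 57.5, 62.5, 67.5
n = 105, Σfm = 6062.5, mean = 57.7381
Σfm² = 354656.25
Σf(m − x̄)² = Σfm² − (Σfm)²/n = 354656.25 − 6062.5²/105 = 4619.0476
Sample variance = 4619.0476 / 104 = 44.4139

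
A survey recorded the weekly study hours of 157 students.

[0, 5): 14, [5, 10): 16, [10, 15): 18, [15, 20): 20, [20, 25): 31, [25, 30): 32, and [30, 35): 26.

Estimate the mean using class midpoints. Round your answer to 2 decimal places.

20.08

Midpoints: 2.5, 7.5, 12.5, 17.5, 22.5, 27.5, 32.5
Σfm = 14×2.5 + 16×7.5 + 18×12.5 + 20×17.5 + 31×22.5 + 32×27.5 + 26×32.5 = 3152.5
n = Σf = 157
Mean = 3152.5 / 157 = 20.0796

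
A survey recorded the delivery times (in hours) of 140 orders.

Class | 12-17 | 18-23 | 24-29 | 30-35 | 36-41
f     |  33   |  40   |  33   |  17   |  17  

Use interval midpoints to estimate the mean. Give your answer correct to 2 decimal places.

24.14

Midpoints: 14.5, 20.5, 26.5, 32.5, 38.5
Σfm = 33×14.5 + 40×20.5 + 33×26.5 + 17×32.5 + 17×38.5 = 3380
n = Σf = 140
Mean = 3380 / 140 = 24.1429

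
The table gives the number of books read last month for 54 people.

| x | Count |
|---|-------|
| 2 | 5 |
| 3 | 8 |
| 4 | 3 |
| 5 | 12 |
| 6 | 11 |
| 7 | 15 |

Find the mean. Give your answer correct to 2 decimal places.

Values: 2, 3, 4, 5, 6, 7
Σfx = 5×2 + 8×3 + 3×4 + 12×5 + 11×6 + 15×7 = 277
n = Σf = 54
Mean = 277 / 54 = 5.1296

5.13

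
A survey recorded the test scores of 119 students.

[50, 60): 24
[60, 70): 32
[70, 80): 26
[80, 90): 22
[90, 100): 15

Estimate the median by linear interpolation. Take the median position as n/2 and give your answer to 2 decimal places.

Cumulative frequencies: 24, 56, 82, 104, 119
n = 119; position = n/2 = 59.5.
This falls in the class [70, 80): L = 70, F = 56, f = 26, h = 10.
Median ≈ 70 + ((59.5 − 56) / 26) × 10 = 71.3462

71.35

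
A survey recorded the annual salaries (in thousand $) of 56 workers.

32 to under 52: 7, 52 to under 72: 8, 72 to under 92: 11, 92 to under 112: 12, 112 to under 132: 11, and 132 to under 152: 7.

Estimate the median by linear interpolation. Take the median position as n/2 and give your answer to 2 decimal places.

95.33

Cumulative frequencies: 7, 15, 26, 38, 49, 56
n = 56; position = n/2 = 28.
This falls in the class 92 to under 112: L = 92, F = 26, f = 12, h = 20.
Median ≈ 92 + ((28 − 26) / 12) × 20 = 95.3333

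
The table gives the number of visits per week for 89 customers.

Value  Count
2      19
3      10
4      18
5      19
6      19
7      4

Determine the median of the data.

Cumulative frequencies: 19, 29, 47, 66, 85, 89
n = 89, so the median is the value in position (n+1)/2 = 45.
Position 45 falls at value 4.

4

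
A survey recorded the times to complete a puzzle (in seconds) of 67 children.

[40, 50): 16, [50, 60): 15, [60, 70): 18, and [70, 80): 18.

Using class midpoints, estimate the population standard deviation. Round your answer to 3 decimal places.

11.227

Midpoints: 45, 55, 65, 75
n = 67, Σfm = 4065, mean = 60.6716
Σfm² = 255075
Σf(m − x̄)² = Σfm² − (Σfm)²/n = 255075 − 4065²/67 = 8444.7761
Population variance = 8444.7761 / 67 = 126.0414
Standard deviation = √126.0414 = 11.2268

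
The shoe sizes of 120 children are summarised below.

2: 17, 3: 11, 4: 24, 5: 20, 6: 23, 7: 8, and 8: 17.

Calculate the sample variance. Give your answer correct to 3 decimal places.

Values: 2, 3, 4, 5, 6, 7, 8
n = 120, Σfx = 593, mean = 4.9417
Σfx² = 3359
Σf(x − x̄)² = Σfx² − (Σfx)²/n = 3359 − 593²/120 = 428.5917
Sample variance = 428.5917 / 119 = 3.6016

3.602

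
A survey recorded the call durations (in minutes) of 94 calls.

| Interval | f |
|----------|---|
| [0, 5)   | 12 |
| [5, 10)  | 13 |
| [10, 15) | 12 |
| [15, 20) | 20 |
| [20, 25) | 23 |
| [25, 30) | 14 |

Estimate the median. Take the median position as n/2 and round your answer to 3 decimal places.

Cumulative frequencies: 12, 25, 37, 57, 80, 94
n = 94; position = n/2 = 47.
This falls in the class [15, 20): L = 15, F = 37, f = 20, h = 5.
Median ≈ 15 + ((47 − 37) / 20) × 5 = 17.5000

17.500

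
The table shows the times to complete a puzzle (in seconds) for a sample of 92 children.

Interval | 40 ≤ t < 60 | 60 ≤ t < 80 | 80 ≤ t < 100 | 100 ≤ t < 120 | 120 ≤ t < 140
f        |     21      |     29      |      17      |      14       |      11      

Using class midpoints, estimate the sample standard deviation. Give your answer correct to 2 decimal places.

26.33

Midpoints: 50, 70, 90, 110, 130
n = 92, Σfm = 7580, mean = 82.3913
Σfm² = 687600
Σf(m − x̄)² = Σfm² − (Σfm)²/n = 687600 − 7580²/92 = 63073.9130
Sample variance = 63073.9130 / 91 = 693.1199
Standard deviation = √693.1199 = 26.3272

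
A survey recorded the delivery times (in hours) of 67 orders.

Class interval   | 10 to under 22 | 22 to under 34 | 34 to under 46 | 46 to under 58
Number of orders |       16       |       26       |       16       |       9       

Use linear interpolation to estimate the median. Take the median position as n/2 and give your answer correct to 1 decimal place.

Cumulative frequencies: 16, 42, 58, 67
n = 67; position = n/2 = 33.5.
This falls in the class 22 to under 34: L = 22, F = 16, f = 26, h = 12.
Median ≈ 22 + ((33.5 − 16) / 26) × 12 = 30.0769

30.1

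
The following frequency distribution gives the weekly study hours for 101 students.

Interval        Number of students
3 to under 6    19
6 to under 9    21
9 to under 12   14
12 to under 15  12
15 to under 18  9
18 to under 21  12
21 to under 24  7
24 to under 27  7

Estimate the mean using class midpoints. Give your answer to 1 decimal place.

12.6

Midpoints: 4.5, 7.5, 10.5, 13.5, 16.5, 19.5, 22.5, 25.5
Σfm = 19×4.5 + 21×7.5 + 14×10.5 + 12×13.5 + 9×16.5 + 12×19.5 + 7×22.5 + 7×25.5 = 1270.5
n = Σf = 101
Mean = 1270.5 / 101 = 12.5792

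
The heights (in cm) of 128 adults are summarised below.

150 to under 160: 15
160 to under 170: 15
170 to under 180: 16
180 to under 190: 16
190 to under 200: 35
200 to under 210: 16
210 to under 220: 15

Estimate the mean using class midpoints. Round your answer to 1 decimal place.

Midpoints: 155, 165, 175, 185, 195, 205, 215
Σfm = 15×155 + 15×165 + 16×175 + 16×185 + 35×195 + 16×205 + 15×215 = 23890
n = Σf = 128
Mean = 23890 / 128 = 186.6406

186.6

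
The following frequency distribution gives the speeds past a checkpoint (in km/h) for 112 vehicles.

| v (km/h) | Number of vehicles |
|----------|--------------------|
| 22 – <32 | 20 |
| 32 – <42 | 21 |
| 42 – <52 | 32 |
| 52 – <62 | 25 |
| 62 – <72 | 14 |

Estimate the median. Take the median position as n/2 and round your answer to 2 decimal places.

46.69

Cumulative frequencies: 20, 41, 73, 98, 112
n = 112; position = n/2 = 56.
This falls in the class 42 – <52: L = 42, F = 41, f = 32, h = 10.
Median ≈ 42 + ((56 − 41) / 32) × 10 = 46.6875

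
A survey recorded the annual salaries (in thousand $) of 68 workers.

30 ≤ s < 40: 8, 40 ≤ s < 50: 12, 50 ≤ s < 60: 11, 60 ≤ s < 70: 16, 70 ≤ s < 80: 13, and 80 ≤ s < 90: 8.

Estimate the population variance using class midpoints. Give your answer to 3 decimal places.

239.360

Midpoints: 35, 45, 55, 65, 75, 85
n = 68, Σfm = 4120, mean = 60.5882
Σfm² = 265900
Σf(m − x̄)² = Σfm² − (Σfm)²/n = 265900 − 4120²/68 = 16276.4706
Population variance = 16276.4706 / 68 = 239.3599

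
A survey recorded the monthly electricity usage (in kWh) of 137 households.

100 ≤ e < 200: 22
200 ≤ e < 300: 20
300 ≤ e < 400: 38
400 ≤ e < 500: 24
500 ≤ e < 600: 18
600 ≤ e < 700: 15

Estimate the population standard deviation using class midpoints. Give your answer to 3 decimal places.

Midpoints: 150, 250, 350, 450, 550, 650
n = 137, Σfm = 52050, mean = 379.9270
Σfm² = 23042500
Σf(m − x̄)² = Σfm² − (Σfm)²/n = 23042500 − 52050²/137 = 3267299.2701
Population variance = 3267299.2701 / 137 = 23848.8998
Standard deviation = √23848.8998 = 154.4309

154.431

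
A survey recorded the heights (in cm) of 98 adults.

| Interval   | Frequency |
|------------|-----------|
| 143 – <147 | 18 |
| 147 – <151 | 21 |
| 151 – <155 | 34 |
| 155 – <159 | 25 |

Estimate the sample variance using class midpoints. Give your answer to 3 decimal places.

17.740

Midpoints: 145, 149, 153, 157
n = 98, Σfm = 14866, mean = 151.6939
Σfm² = 2256802
Σf(m − x̄)² = Σfm² − (Σfm)²/n = 2256802 − 14866²/98 = 1720.8163
Sample variance = 1720.8163 / 97 = 17.7404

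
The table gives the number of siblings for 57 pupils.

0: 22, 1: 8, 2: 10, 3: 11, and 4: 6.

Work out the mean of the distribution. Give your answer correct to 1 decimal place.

1.5

Values: 0, 1, 2, 3, 4
Σfx = 22×0 + 8×1 + 10×2 + 11×3 + 6×4 = 85
n = Σf = 57
Mean = 85 / 57 = 1.4912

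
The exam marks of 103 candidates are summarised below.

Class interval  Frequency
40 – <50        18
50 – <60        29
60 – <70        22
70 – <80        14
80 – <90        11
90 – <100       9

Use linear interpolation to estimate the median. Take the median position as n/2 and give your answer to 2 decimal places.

62.05

Cumulative frequencies: 18, 47, 69, 83, 94, 103
n = 103; position = n/2 = 51.5.
This falls in the class 60 – <70: L = 60, F = 47, f = 22, h = 10.
Median ≈ 60 + ((51.5 − 47) / 22) × 10 = 62.0455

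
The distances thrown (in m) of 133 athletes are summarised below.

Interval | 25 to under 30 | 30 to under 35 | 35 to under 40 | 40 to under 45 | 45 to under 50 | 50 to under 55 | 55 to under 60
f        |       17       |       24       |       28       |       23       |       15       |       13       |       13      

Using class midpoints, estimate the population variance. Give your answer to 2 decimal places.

Midpoints: 27.5, 32.5, 37.5, 42.5, 47.5, 52.5, 57.5
n = 133, Σfm = 5417.5, mean = 40.7331
Σfm² = 231781.25
Σf(m − x̄)² = Σfm² − (Σfm)²/n = 231781.25 − 5417.5²/133 = 11109.7744
Population variance = 11109.7744 / 133 = 83.5321

83.53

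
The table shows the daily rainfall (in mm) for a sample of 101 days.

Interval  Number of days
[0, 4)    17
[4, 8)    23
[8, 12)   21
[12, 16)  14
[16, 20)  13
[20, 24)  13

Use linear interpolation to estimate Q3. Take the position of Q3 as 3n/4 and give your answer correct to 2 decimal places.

Cumulative frequencies: 17, 40, 61, 75, 88, 101
n = 101; position = 3n/4 = 75.75.
This falls in the class [16, 20): L = 16, F = 75, f = 13, h = 4.
Upper quartile ≈ 16 + ((75.75 − 75) / 13) × 4 = 16.2308

16.23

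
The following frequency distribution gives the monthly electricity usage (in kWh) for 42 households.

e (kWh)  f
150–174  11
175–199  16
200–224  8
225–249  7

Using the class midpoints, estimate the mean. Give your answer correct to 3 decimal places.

Midpoints: 162, 187, 212, 237
Σfm = 11×162 + 16×187 + 8×212 + 7×237 = 8129
n = Σf = 42
Mean = 8129 / 42 = 193.5476

193.548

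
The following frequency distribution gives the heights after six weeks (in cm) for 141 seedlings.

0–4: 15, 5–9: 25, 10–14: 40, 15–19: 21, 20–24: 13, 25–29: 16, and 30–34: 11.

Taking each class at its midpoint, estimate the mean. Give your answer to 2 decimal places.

14.98

Midpoints: 2, 7, 12, 17, 22, 27, 32
Σfm = 15×2 + 25×7 + 40×12 + 21×17 + 13×22 + 16×27 + 11×32 = 2112
n = Σf = 141
Mean = 2112 / 141 = 14.9787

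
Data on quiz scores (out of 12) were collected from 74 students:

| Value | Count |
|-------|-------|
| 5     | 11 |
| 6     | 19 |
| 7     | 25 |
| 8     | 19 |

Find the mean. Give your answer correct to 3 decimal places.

Values: 5, 6, 7, 8
Σfx = 11×5 + 19×6 + 25×7 + 19×8 = 496
n = Σf = 74
Mean = 496 / 74 = 6.7027

6.703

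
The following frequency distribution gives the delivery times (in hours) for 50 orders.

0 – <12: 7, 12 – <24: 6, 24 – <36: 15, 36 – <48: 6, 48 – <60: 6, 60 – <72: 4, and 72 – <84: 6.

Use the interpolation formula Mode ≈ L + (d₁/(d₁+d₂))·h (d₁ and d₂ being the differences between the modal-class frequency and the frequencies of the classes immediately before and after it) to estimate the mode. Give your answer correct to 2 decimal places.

Modal class: 24 – <36 (highest frequency 15).
d₁ = 15 − 6 = 9, d₂ = 15 − 6 = 9
Mode ≈ 24 + (9/(9+9)) × 12 = 24 + 6.0000 = 30.0000

30.00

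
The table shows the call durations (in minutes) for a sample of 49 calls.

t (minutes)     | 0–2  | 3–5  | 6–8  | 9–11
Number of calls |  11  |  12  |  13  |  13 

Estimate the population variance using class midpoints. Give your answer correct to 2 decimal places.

Midpoints: 1, 4, 7, 10
n = 49, Σfm = 280, mean = 5.7143
Σfm² = 2140
Σf(m − x̄)² = Σfm² − (Σfm)²/n = 2140 − 280²/49 = 540.0000
Population variance = 540.0000 / 49 = 11.0204

11.02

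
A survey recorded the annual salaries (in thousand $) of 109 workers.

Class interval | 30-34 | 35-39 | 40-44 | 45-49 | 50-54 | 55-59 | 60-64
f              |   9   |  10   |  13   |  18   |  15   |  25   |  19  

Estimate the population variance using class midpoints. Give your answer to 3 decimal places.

Midpoints: 32, 37, 42, 47, 52, 57, 62
n = 109, Σfm = 5433, mean = 49.8440
Σfm² = 280421
Σf(m − x̄)² = Σfm² − (Σfm)²/n = 280421 − 5433²/109 = 9618.3486
Population variance = 9618.3486 / 109 = 88.2417

88.242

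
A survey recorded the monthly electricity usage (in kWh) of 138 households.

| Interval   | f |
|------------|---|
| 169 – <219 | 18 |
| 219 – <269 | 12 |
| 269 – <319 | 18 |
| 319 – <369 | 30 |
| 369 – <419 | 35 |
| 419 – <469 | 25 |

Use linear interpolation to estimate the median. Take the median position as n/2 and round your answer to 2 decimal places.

Cumulative frequencies: 18, 30, 48, 78, 113, 138
n = 138; position = n/2 = 69.
This falls in the class 319 – <369: L = 319, F = 48, f = 30, h = 50.
Median ≈ 319 + ((69 − 48) / 30) × 50 = 354.0000

354.00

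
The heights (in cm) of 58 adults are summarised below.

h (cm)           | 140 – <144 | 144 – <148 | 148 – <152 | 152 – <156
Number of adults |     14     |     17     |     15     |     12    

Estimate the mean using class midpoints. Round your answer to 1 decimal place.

Midpoints: 142, 146, 150, 154
Σfm = 14×142 + 17×146 + 15×150 + 12×154 = 8568
n = Σf = 58
Mean = 8568 / 58 = 147.7241

147.7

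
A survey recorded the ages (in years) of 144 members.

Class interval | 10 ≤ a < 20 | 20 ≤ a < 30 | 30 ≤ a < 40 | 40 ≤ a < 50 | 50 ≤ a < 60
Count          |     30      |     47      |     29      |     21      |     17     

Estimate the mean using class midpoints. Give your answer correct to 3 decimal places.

Midpoints: 15, 25, 35, 45, 55
Σfm = 30×15 + 47×25 + 29×35 + 21×45 + 17×55 = 4520
n = Σf = 144
Mean = 4520 / 144 = 31.3889

31.389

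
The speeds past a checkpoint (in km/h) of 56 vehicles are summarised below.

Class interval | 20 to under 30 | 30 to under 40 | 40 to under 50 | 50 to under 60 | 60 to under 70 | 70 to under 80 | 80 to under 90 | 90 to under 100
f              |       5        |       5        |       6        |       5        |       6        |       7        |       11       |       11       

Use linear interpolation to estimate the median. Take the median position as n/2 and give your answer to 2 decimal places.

Cumulative frequencies: 5, 10, 16, 21, 27, 34, 45, 56
n = 56; position = n/2 = 28.
This falls in the class 70 to under 80: L = 70, F = 27, f = 7, h = 10.
Median ≈ 70 + ((28 − 27) / 7) × 10 = 71.4286

71.43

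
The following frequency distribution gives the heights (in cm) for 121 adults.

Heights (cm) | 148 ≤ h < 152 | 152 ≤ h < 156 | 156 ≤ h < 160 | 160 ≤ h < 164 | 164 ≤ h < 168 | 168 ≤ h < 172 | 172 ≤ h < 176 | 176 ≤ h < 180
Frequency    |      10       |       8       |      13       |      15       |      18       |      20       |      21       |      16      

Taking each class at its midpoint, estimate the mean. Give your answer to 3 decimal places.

Midpoints: 150, 154, 158, 162, 166, 170, 174, 178
Σfm = 10×150 + 8×154 + 13×158 + 15×162 + 18×166 + 20×170 + 21×174 + 16×178 = 20106
n = Σf = 121
Mean = 20106 / 121 = 166.1653

166.165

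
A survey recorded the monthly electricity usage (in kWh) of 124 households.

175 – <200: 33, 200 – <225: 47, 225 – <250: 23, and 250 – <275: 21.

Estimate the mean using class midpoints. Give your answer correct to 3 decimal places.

Midpoints: 187.5, 212.5, 237.5, 262.5
Σfm = 33×187.5 + 47×212.5 + 23×237.5 + 21×262.5 = 27150
n = Σf = 124
Mean = 27150 / 124 = 218.9516

218.952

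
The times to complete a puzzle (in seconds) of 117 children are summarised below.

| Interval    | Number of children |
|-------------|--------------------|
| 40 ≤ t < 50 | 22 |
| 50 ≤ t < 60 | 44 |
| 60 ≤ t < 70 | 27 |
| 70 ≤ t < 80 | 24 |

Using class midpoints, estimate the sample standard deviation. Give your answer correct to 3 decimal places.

10.213

Midpoints: 45, 55, 65, 75
n = 117, Σfm = 6965, mean = 59.5299
Σfm² = 426725
Σf(m − x̄)² = Σfm² − (Σfm)²/n = 426725 − 6965²/117 = 12099.1453
Sample variance = 12099.1453 / 116 = 104.3030
Standard deviation = √104.3030 = 10.2129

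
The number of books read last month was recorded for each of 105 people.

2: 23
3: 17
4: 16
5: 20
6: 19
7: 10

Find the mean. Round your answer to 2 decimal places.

4.24

Values: 2, 3, 4, 5, 6, 7
Σfx = 23×2 + 17×3 + 16×4 + 20×5 + 19×6 + 10×7 = 445
n = Σf = 105
Mean = 445 / 105 = 4.2381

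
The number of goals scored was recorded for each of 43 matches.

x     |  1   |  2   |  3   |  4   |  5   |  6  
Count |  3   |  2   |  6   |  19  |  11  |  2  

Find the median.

Cumulative frequencies: 3, 5, 11, 30, 41, 43
n = 43, so the median is the value in position (n+1)/2 = 22.
Position 22 falls at value 4.

4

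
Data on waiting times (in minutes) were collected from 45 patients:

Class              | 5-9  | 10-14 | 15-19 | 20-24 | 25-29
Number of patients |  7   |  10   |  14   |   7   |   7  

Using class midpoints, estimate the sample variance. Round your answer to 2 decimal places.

Midpoints: 7, 12, 17, 22, 27
n = 45, Σfm = 750, mean = 16.6667
Σfm² = 14320
Σf(m − x̄)² = Σfm² − (Σfm)²/n = 14320 − 750²/45 = 1820.0000
Sample variance = 1820.0000 / 44 = 41.3636

41.36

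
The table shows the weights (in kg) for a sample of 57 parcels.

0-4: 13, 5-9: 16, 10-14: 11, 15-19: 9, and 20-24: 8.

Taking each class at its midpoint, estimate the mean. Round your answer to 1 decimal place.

Midpoints: 2, 7, 12, 17, 22
Σfm = 13×2 + 16×7 + 11×12 + 9×17 + 8×22 = 599
n = Σf = 57
Mean = 599 / 57 = 10.5088

10.5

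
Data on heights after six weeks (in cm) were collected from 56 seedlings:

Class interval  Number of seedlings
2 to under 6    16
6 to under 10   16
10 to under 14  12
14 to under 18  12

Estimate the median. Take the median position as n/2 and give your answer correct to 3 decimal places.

9.000

Cumulative frequencies: 16, 32, 44, 56
n = 56; position = n/2 = 28.
This falls in the class 6 to under 10: L = 6, F = 16, f = 16, h = 4.
Median ≈ 6 + ((28 − 16) / 16) × 4 = 9.0000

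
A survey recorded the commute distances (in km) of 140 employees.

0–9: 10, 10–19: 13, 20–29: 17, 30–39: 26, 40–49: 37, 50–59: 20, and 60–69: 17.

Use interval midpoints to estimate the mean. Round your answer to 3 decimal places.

Midpoints: 4.5, 14.5, 24.5, 34.5, 44.5, 54.5, 64.5
Σfm = 10×4.5 + 13×14.5 + 17×24.5 + 26×34.5 + 37×44.5 + 20×54.5 + 17×64.5 = 5380
n = Σf = 140
Mean = 5380 / 140 = 38.4286

38.429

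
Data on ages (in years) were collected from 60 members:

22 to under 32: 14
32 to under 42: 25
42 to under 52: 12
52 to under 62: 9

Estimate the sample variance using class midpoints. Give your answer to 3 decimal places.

Midpoints: 27, 37, 47, 57
n = 60, Σfm = 2380, mean = 39.6667
Σfm² = 100180
Σf(m − x̄)² = Σfm² − (Σfm)²/n = 100180 − 2380²/60 = 5773.3333
Sample variance = 5773.3333 / 59 = 97.8531

97.853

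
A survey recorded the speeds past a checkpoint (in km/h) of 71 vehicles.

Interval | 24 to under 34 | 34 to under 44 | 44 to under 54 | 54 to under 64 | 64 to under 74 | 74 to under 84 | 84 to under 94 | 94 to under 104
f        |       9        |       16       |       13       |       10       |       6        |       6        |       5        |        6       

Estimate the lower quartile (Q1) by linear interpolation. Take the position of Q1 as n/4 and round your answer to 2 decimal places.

39.47

Cumulative frequencies: 9, 25, 38, 48, 54, 60, 65, 71
n = 71; position = n/4 = 17.75.
This falls in the class 34 to under 44: L = 34, F = 9, f = 16, h = 10.
Lower quartile ≈ 34 + ((17.75 − 9) / 16) × 10 = 39.4688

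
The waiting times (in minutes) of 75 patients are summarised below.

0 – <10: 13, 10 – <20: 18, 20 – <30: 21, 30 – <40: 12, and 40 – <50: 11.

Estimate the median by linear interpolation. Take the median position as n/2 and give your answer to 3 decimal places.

23.095

Cumulative frequencies: 13, 31, 52, 64, 75
n = 75; position = n/2 = 37.5.
This falls in the class 20 – <30: L = 20, F = 31, f = 21, h = 10.
Median ≈ 20 + ((37.5 − 31) / 21) × 10 = 23.0952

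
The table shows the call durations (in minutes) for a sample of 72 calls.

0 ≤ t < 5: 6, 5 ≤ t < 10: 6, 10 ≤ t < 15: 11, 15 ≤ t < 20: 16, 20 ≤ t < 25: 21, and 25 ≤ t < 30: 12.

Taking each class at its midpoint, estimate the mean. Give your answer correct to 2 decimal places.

17.78

Midpoints: 2.5, 7.5, 12.5, 17.5, 22.5, 27.5
Σfm = 6×2.5 + 6×7.5 + 11×12.5 + 16×17.5 + 21×22.5 + 12×27.5 = 1280
n = Σf = 72
Mean = 1280 / 72 = 17.7778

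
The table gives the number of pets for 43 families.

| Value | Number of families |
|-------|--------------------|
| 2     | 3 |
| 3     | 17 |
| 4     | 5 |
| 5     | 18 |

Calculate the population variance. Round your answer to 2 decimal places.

Values: 2, 3, 4, 5
n = 43, Σfx = 167, mean = 3.8837
Σfx² = 695
Σf(x − x̄)² = Σfx² − (Σfx)²/n = 695 − 167²/43 = 46.4186
Population variance = 46.4186 / 43 = 1.0795

1.08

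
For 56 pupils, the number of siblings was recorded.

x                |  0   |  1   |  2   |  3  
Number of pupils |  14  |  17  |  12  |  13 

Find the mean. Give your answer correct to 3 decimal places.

Values: 0, 1, 2, 3
Σfx = 14×0 + 17×1 + 12×2 + 13×3 = 80
n = Σf = 56
Mean = 80 / 56 = 1.4286

1.429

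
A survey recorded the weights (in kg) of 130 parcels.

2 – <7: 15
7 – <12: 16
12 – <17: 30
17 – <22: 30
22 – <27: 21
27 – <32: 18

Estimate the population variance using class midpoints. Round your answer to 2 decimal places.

58.22

Midpoints: 4.5, 9.5, 14.5, 19.5, 24.5, 29.5
n = 130, Σfm = 2285, mean = 17.5769
Σfm² = 47732.5
Σf(m − x̄)² = Σfm² − (Σfm)²/n = 47732.5 − 2285²/130 = 7569.2308
Population variance = 7569.2308 / 130 = 58.2249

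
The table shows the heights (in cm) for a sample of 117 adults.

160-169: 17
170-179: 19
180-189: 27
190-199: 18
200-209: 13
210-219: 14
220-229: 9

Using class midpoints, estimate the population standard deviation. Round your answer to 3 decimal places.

Midpoints: 164.5, 174.5, 184.5, 194.5, 204.5, 214.5, 224.5
n = 117, Σfm = 22276.5, mean = 190.3974
Σfm² = 4280019.25
Σf(m − x̄)² = Σfm² − (Σfm)²/n = 4280019.25 − 22276.5²/117 = 38630.7692
Population variance = 38630.7692 / 117 = 330.1775
Standard deviation = √330.1775 = 18.1708

18.171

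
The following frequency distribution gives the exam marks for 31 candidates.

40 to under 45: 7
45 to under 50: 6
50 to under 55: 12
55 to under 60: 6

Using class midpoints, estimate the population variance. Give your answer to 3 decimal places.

27.159

Midpoints: 42.5, 47.5, 52.5, 57.5
n = 31, Σfm = 1557.5, mean = 50.2419
Σfm² = 79093.75
Σf(m − x̄)² = Σfm² − (Σfm)²/n = 79093.75 − 1557.5²/31 = 841.9355
Population variance = 841.9355 / 31 = 27.1592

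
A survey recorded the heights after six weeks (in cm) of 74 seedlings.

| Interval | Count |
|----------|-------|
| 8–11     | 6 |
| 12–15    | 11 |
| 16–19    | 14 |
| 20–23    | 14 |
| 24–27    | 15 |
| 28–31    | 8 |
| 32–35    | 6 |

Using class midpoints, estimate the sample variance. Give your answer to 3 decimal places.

Midpoints: 9.5, 13.5, 17.5, 21.5, 25.5, 29.5, 33.5
n = 74, Σfm = 1571, mean = 21.2297
Σfm² = 36754.5
Σf(m − x̄)² = Σfm² − (Σfm)²/n = 36754.5 − 1571²/74 = 3402.5946
Sample variance = 3402.5946 / 73 = 46.6109

46.611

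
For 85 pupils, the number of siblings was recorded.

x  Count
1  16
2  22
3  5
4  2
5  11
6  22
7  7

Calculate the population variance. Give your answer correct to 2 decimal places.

4.63

Values: 1, 2, 3, 4, 5, 6, 7
n = 85, Σfx = 319, mean = 3.7529
Σfx² = 1591
Σf(x − x̄)² = Σfx² − (Σfx)²/n = 1591 − 319²/85 = 393.8118
Population variance = 393.8118 / 85 = 4.6331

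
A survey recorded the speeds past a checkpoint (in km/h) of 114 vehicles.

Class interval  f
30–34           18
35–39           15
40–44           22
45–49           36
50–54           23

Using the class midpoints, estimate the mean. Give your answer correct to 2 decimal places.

43.36

Midpoints: 32, 37, 42, 47, 52
Σfm = 18×32 + 15×37 + 22×42 + 36×47 + 23×52 = 4943
n = Σf = 114
Mean = 4943 / 114 = 43.3596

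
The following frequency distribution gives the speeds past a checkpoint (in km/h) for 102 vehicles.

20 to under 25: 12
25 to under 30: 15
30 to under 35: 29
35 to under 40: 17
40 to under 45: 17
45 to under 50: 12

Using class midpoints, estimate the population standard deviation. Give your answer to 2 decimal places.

7.56

Midpoints: 22.5, 27.5, 32.5, 37.5, 42.5, 47.5
n = 102, Σfm = 3555, mean = 34.8529
Σfm² = 129737.5
Σf(m − x̄)² = Σfm² − (Σfm)²/n = 129737.5 − 3555²/102 = 5835.2941
Population variance = 5835.2941 / 102 = 57.2088
Standard deviation = √57.2088 = 7.5636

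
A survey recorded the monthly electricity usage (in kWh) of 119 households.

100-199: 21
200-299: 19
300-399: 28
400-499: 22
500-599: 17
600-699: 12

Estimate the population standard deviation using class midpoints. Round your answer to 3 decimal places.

156.893

Midpoints: 149.5, 249.5, 349.5, 449.5, 549.5, 649.5
n = 119, Σfm = 44690.5, mean = 375.5504
Σfm² = 19712779.75
Σf(m − x̄)² = Σfm² − (Σfm)²/n = 19712779.75 − 44690.5²/119 = 2929243.6975
Population variance = 2929243.6975 / 119 = 24615.4933
Standard deviation = √24615.4933 = 156.8933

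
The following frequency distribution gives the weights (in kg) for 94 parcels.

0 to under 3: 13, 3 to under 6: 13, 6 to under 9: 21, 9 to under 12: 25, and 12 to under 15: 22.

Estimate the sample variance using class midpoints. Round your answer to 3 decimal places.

Midpoints: 1.5, 4.5, 7.5, 10.5, 13.5
n = 94, Σfm = 795, mean = 8.4574
Σfm² = 8239.5
Σf(m − x̄)² = Σfm² − (Σfm)²/n = 8239.5 − 795²/94 = 1515.8298
Sample variance = 1515.8298 / 93 = 16.2992

16.299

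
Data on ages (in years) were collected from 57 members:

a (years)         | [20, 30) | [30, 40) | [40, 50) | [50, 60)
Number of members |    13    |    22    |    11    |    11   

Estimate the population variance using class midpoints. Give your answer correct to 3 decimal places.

Midpoints: 25, 35, 45, 55
n = 57, Σfm = 2195, mean = 38.5088
Σfm² = 90625
Σf(m − x̄)² = Σfm² − (Σfm)²/n = 90625 − 2195²/57 = 6098.2456
Population variance = 6098.2456 / 57 = 106.9868

106.987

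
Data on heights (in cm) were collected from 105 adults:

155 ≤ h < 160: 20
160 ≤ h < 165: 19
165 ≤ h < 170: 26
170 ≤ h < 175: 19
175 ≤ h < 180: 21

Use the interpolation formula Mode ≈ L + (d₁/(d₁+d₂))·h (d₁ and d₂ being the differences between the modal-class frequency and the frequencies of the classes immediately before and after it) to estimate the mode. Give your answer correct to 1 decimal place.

167.5

Modal class: 165 ≤ h < 170 (highest frequency 26).
d₁ = 26 − 19 = 7, d₂ = 26 − 19 = 7
Mode ≈ 165 + (7/(7+7)) × 5 = 165 + 2.5000 = 167.5000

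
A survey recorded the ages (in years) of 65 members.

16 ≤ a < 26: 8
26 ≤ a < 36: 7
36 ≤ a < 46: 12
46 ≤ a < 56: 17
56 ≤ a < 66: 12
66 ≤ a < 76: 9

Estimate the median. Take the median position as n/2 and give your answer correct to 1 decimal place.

Cumulative frequencies: 8, 15, 27, 44, 56, 65
n = 65; position = n/2 = 32.5.
This falls in the class 46 ≤ a < 56: L = 46, F = 27, f = 17, h = 10.
Median ≈ 46 + ((32.5 − 27) / 17) × 10 = 49.2353

49.2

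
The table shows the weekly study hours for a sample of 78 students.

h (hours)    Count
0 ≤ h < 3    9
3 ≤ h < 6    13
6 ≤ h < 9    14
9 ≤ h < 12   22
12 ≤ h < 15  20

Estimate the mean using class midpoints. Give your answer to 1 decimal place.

Midpoints: 1.5, 4.5, 7.5, 10.5, 13.5
Σfm = 9×1.5 + 13×4.5 + 14×7.5 + 22×10.5 + 20×13.5 = 678
n = Σf = 78
Mean = 678 / 78 = 8.6923

8.7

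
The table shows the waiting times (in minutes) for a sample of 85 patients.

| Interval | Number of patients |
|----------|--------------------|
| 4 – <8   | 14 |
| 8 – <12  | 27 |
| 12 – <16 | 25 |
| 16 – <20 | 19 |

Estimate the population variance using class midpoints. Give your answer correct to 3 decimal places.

16.330

Midpoints: 6, 10, 14, 18
n = 85, Σfm = 1046, mean = 12.3059
Σfm² = 14260
Σf(m − x̄)² = Σfm² − (Σfm)²/n = 14260 − 1046²/85 = 1388.0471
Population variance = 1388.0471 / 85 = 16.3300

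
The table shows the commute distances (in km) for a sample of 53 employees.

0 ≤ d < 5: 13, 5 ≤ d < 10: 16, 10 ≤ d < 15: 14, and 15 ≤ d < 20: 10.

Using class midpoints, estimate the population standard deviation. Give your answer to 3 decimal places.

Midpoints: 2.5, 7.5, 12.5, 17.5
n = 53, Σfm = 502.5, mean = 9.4811
Σfm² = 6231.25
Σf(m − x̄)² = Σfm² − (Σfm)²/n = 6231.25 − 502.5²/53 = 1466.9811
Population variance = 1466.9811 / 53 = 27.6789
Standard deviation = √27.6789 = 5.2611

5.261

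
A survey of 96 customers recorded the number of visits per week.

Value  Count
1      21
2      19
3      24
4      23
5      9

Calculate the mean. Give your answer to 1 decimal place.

Values: 1, 2, 3, 4, 5
Σfx = 21×1 + 19×2 + 24×3 + 23×4 + 9×5 = 268
n = Σf = 96
Mean = 268 / 96 = 2.7917

2.8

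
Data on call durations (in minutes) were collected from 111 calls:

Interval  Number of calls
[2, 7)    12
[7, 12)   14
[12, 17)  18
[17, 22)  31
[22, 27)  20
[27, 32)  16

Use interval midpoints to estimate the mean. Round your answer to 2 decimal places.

18.15

Midpoints: 4.5, 9.5, 14.5, 19.5, 24.5, 29.5
Σfm = 12×4.5 + 14×9.5 + 18×14.5 + 31×19.5 + 20×24.5 + 16×29.5 = 2014.5
n = Σf = 111
Mean = 2014.5 / 111 = 18.1486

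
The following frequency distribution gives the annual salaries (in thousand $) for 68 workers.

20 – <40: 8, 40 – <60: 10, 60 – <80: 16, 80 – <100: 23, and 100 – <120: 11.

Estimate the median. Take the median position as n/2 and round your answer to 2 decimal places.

80.00

Cumulative frequencies: 8, 18, 34, 57, 68
n = 68; position = n/2 = 34.
This falls in the class 60 – <80: L = 60, F = 18, f = 16, h = 20.
Median ≈ 60 + ((34 − 18) / 16) × 20 = 80.0000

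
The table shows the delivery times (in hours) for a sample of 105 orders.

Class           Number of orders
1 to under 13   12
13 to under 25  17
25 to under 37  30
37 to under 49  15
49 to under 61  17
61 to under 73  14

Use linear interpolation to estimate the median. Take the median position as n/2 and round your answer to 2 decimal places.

34.40

Cumulative frequencies: 12, 29, 59, 74, 91, 105
n = 105; position = n/2 = 52.5.
This falls in the class 25 to under 37: L = 25, F = 29, f = 30, h = 12.
Median ≈ 25 + ((52.5 − 29) / 30) × 12 = 34.4000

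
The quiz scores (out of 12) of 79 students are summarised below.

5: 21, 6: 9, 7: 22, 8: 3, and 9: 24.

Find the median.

Cumulative frequencies: 21, 30, 52, 55, 79
n = 79, so the median is the value in position (n+1)/2 = 40.
Position 40 falls at value 7.

7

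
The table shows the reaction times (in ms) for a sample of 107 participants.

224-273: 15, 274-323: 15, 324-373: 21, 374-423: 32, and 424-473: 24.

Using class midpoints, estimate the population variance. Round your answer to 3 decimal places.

4475.500

Midpoints: 248.5, 298.5, 348.5, 398.5, 448.5
n = 107, Σfm = 39039.5, mean = 364.8551
Σfm² = 14722640.75
Σf(m − x̄)² = Σfm² − (Σfm)²/n = 14722640.75 − 39039.5²/107 = 478878.5047
Population variance = 478878.5047 / 107 = 4475.5000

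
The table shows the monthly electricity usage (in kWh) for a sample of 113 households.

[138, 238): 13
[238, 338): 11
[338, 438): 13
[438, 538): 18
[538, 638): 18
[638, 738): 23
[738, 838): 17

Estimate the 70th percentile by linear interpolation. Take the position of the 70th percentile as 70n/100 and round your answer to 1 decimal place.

Cumulative frequencies: 13, 24, 37, 55, 73, 96, 113
n = 113; position = 70n/100 = 79.1.
This falls in the class [638, 738): L = 638, F = 73, f = 23, h = 100.
70th percentile ≈ 638 + ((79.1 − 73) / 23) × 100 = 664.5217

664.5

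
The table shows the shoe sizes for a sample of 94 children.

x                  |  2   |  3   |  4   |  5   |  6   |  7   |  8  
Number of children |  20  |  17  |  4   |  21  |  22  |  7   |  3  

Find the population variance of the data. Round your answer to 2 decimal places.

3.18

Values: 2, 3, 4, 5, 6, 7, 8
n = 94, Σfx = 417, mean = 4.4362
Σfx² = 2149
Σf(x − x̄)² = Σfx² − (Σfx)²/n = 2149 − 417²/94 = 299.1170
Population variance = 299.1170 / 94 = 3.1821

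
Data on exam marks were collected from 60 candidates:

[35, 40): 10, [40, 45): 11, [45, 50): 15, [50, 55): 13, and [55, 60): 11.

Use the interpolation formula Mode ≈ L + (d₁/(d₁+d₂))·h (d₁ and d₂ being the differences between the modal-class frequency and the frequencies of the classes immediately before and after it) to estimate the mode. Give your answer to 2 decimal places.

Modal class: [45, 50) (highest frequency 15).
d₁ = 15 − 11 = 4, d₂ = 15 − 13 = 2
Mode ≈ 45 + (4/(4+2)) × 5 = 45 + 3.3333 = 48.3333

48.33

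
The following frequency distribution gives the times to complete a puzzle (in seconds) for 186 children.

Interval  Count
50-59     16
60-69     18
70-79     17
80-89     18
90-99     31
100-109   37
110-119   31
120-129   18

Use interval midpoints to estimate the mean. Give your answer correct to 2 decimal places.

93.59

Midpoints: 54.5, 64.5, 74.5, 84.5, 94.5, 104.5, 114.5, 124.5
Σfm = 16×54.5 + 18×64.5 + 17×74.5 + 18×84.5 + 31×94.5 + 37×104.5 + 31×114.5 + 18×124.5 = 17407
n = Σf = 186
Mean = 17407 / 186 = 93.5860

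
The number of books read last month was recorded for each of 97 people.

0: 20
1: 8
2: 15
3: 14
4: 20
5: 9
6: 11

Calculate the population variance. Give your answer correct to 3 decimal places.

3.896

Values: 0, 1, 2, 3, 4, 5, 6
n = 97, Σfx = 271, mean = 2.7938
Σfx² = 1135
Σf(x − x̄)² = Σfx² − (Σfx)²/n = 1135 − 271²/97 = 377.8763
Population variance = 377.8763 / 97 = 3.8956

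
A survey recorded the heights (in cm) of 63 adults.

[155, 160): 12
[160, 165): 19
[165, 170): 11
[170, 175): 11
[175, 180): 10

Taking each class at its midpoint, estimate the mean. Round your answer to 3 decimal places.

166.548

Midpoints: 157.5, 162.5, 167.5, 172.5, 177.5
Σfm = 12×157.5 + 19×162.5 + 11×167.5 + 11×172.5 + 10×177.5 = 10492.5
n = Σf = 63
Mean = 10492.5 / 63 = 166.5476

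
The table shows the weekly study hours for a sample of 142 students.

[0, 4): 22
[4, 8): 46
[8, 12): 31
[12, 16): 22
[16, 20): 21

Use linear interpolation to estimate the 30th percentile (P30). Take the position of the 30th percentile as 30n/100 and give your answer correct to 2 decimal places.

Cumulative frequencies: 22, 68, 99, 121, 142
n = 142; position = 30n/100 = 42.6.
This falls in the class [4, 8): L = 4, F = 22, f = 46, h = 4.
30th percentile ≈ 4 + ((42.6 − 22) / 46) × 4 = 5.7913

5.79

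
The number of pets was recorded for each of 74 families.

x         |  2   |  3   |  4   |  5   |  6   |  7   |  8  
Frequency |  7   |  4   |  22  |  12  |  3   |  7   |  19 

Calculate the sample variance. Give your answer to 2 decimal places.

4.05

Values: 2, 3, 4, 5, 6, 7, 8
n = 74, Σfx = 393, mean = 5.3108
Σfx² = 2383
Σf(x − x̄)² = Σfx² − (Σfx)²/n = 2383 − 393²/74 = 295.8514
Sample variance = 295.8514 / 73 = 4.0528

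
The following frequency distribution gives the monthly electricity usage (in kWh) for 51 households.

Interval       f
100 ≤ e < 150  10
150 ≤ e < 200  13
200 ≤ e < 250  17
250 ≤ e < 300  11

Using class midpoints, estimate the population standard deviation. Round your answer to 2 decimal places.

Midpoints: 125, 175, 225, 275
n = 51, Σfm = 10375, mean = 203.4314
Σfm² = 2246875
Σf(m − x̄)² = Σfm² − (Σfm)²/n = 2246875 − 10375²/51 = 136274.5098
Population variance = 136274.5098 / 51 = 2672.0492
Standard deviation = √2672.0492 = 51.6919

51.69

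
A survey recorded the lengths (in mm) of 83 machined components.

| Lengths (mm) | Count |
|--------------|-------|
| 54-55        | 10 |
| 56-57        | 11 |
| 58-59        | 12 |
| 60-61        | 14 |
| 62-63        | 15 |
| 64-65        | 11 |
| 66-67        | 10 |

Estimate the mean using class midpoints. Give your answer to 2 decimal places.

60.57

Midpoints: 54.5, 56.5, 58.5, 60.5, 62.5, 64.5, 66.5
Σfm = 10×54.5 + 11×56.5 + 12×58.5 + 14×60.5 + 15×62.5 + 11×64.5 + 10×66.5 = 5027.5
n = Σf = 83
Mean = 5027.5 / 83 = 60.5723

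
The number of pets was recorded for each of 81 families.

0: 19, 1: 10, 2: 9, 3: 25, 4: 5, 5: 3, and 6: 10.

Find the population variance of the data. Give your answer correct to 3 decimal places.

3.728

Values: 0, 1, 2, 3, 4, 5, 6
n = 81, Σfx = 198, mean = 2.4444
Σfx² = 786
Σf(x − x̄)² = Σfx² − (Σfx)²/n = 786 − 198²/81 = 302.0000
Population variance = 302.0000 / 81 = 3.7284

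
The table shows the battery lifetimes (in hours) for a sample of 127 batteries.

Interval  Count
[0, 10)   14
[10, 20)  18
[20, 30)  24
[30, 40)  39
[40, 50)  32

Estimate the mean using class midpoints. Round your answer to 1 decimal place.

29.5

Midpoints: 5, 15, 25, 35, 45
Σfm = 14×5 + 18×15 + 24×25 + 39×35 + 32×45 = 3745
n = Σf = 127
Mean = 3745 / 127 = 29.4882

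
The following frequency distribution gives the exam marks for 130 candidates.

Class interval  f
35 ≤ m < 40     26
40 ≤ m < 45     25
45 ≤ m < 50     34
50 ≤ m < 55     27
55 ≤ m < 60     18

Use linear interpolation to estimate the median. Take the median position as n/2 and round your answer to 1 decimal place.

Cumulative frequencies: 26, 51, 85, 112, 130
n = 130; position = n/2 = 65.
This falls in the class 45 ≤ m < 50: L = 45, F = 51, f = 34, h = 5.
Median ≈ 45 + ((65 − 51) / 34) × 5 = 47.0588

47.1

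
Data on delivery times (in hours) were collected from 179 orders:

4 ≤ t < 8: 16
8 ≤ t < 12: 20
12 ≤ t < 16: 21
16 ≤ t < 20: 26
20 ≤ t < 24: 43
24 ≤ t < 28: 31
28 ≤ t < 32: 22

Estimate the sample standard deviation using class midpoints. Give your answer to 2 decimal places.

Midpoints: 6, 10, 14, 18, 22, 26, 30
n = 179, Σfm = 3470, mean = 19.3855
Σfm² = 76684
Σf(m − x̄)² = Σfm² − (Σfm)²/n = 76684 − 3470²/179 = 9416.4022
Sample variance = 9416.4022 / 178 = 52.9011
Standard deviation = √52.9011 = 7.2733

7.27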